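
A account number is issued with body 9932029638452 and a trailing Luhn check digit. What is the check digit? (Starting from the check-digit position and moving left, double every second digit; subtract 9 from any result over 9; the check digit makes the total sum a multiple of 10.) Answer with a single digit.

6

Partial digits right→left: 2 5 4 8 3 6 9 2 0 2 3 9 9
Double every second digit counting from the check-digit position (so the 1st, 3rd, 5th, ... of the partial from the right).
  doubled (with −9 where >9): 4 8 6 9 0 6 9 → sum 42
  kept as-is: 5 8 6 2 2 9 → sum 32
Total = 42 + 32 = 74.
Check digit = (10 − (74 mod 10)) mod 10 = 6.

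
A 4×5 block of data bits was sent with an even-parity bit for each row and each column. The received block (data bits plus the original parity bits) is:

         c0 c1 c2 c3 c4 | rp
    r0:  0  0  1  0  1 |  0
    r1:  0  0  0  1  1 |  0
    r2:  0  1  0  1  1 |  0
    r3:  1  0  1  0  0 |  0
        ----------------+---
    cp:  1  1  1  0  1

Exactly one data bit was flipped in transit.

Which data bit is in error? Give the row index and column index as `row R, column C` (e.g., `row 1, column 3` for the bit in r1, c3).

Recompute each row's even parity and compare to rp:
  r0: data parity 0, sent rp 0 → ok
  r1: data parity 0, sent rp 0 → ok
  r2: data parity 1, sent rp 0 → mismatch
  r3: data parity 0, sent rp 0 → ok
Recompute each column's even parity and compare to cp:
  c0: data parity 1, sent cp 1 → ok
  c1: data parity 1, sent cp 1 → ok
  c2: data parity 0, sent cp 1 → mismatch
  c3: data parity 0, sent cp 0 → ok
  c4: data parity 1, sent cp 1 → ok
Exactly one row (r2) and one column (c2) fail → the flipped bit is at their intersection.

row 2, column 2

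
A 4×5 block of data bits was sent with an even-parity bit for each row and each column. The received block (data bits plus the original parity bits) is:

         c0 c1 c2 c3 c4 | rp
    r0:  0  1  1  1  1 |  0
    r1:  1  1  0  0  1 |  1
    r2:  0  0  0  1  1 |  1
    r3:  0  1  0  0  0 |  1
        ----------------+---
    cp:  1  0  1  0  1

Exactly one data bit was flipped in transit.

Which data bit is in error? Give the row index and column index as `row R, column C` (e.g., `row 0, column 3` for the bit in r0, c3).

Recompute each row's even parity and compare to rp:
  r0: data parity 0, sent rp 0 → ok
  r1: data parity 1, sent rp 1 → ok
  r2: data parity 0, sent rp 1 → mismatch
  r3: data parity 1, sent rp 1 → ok
Recompute each column's even parity and compare to cp:
  c0: data parity 1, sent cp 1 → ok
  c1: data parity 1, sent cp 0 → mismatch
  c2: data parity 1, sent cp 1 → ok
  c3: data parity 0, sent cp 0 → ok
  c4: data parity 1, sent cp 1 → ok
Exactly one row (r2) and one column (c1) fail → the flipped bit is at their intersection.

row 2, column 1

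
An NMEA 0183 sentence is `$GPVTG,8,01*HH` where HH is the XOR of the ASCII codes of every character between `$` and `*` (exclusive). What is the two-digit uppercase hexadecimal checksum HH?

XOR the ASCII codes of the payload characters:
  'G' = 0x47 → acc = 0x47
  'P' = 0x50 → acc = 0x17
  'V' = 0x56 → acc = 0x41
  'T' = 0x54 → acc = 0x15
  'G' = 0x47 → acc = 0x52
  ',' = 0x2C → acc = 0x7E
  '8' = 0x38 → acc = 0x46
  ',' = 0x2C → acc = 0x6A
  '0' = 0x30 → acc = 0x5A
  '1' = 0x31 → acc = 0x6B
Checksum = 0x6B.

6B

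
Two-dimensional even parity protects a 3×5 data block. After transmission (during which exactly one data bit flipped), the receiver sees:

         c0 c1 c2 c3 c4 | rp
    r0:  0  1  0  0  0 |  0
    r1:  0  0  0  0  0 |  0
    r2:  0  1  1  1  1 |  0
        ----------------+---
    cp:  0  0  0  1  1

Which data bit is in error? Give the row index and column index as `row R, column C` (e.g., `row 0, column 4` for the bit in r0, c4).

row 0, column 2

Recompute each row's even parity and compare to rp:
  r0: data parity 1, sent rp 0 → mismatch
  r1: data parity 0, sent rp 0 → ok
  r2: data parity 0, sent rp 0 → ok
Recompute each column's even parity and compare to cp:
  c0: data parity 0, sent cp 0 → ok
  c1: data parity 0, sent cp 0 → ok
  c2: data parity 1, sent cp 0 → mismatch
  c3: data parity 1, sent cp 1 → ok
  c4: data parity 1, sent cp 1 → ok
Exactly one row (r0) and one column (c2) fail → the flipped bit is at their intersection.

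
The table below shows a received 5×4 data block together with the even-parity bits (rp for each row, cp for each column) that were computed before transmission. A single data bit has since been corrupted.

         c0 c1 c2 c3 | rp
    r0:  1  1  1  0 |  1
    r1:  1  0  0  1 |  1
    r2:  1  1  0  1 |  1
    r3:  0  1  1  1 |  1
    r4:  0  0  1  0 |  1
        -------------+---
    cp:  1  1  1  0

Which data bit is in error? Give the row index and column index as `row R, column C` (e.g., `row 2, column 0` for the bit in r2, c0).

Recompute each row's even parity and compare to rp:
  r0: data parity 1, sent rp 1 → ok
  r1: data parity 0, sent rp 1 → mismatch
  r2: data parity 1, sent rp 1 → ok
  r3: data parity 1, sent rp 1 → ok
  r4: data parity 1, sent rp 1 → ok
Recompute each column's even parity and compare to cp:
  c0: data parity 1, sent cp 1 → ok
  c1: data parity 1, sent cp 1 → ok
  c2: data parity 1, sent cp 1 → ok
  c3: data parity 1, sent cp 0 → mismatch
Exactly one row (r1) and one column (c3) fail → the flipped bit is at their intersection.

row 1, column 3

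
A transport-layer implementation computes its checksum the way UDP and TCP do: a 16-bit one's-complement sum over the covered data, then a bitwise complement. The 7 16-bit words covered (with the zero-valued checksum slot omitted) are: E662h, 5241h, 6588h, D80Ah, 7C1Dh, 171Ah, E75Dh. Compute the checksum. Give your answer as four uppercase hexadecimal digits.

0F33

One's-complement addition (fold any carry out of bit 15 back into bit 0):
  0xE662 + 0x5241 = 0x138A3 → wrap carry → 0x38A4
  0x38A4 + 0x6588 = 0x09E2C
  0x9E2C + 0xD80A = 0x17636 → wrap carry → 0x7637
  0x7637 + 0x7C1D = 0x0F254
  0xF254 + 0x171A = 0x1096E → wrap carry → 0x096F
  0x096F + 0xE75D = 0x0F0CC
One's-complement sum = 0xF0CC.
Checksum = ~0xF0CC & 0xFFFF = 0x0F33.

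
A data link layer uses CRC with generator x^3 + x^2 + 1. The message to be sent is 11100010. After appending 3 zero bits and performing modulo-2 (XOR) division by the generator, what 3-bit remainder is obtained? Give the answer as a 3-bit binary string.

Append 3 zeros: 11100010000. Divide by 1101 (XOR where the leading bit is 1):
  pos 0: 1110 XOR 1101 = 0011
  pos 2: 1100 XOR 1101 = 0001
  pos 5: 1100 XOR 1101 = 0001
Remainder (last 3 bits) = 100. This is the CRC / FCS.

100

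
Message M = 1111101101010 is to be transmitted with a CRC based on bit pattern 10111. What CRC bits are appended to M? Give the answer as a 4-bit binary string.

0001

Append 4 zeros: 11111011010100000. Divide by 10111 (XOR where the leading bit is 1):
  pos 0: 11111 XOR 10111 = 01000
  pos 1: 10000 XOR 10111 = 00111
  pos 3: 11111 XOR 10111 = 01000
  pos 4: 10000 XOR 10111 = 00111
  pos 6: 11110 XOR 10111 = 01001
  pos 7: 10011 XOR 10111 = 00100
  pos 9: 10000 XOR 10111 = 00111
  pos 11: 11100 XOR 10111 = 01011
  pos 12: 10110 XOR 10111 = 00001
Remainder (last 4 bits) = 0001. This is the CRC / FCS.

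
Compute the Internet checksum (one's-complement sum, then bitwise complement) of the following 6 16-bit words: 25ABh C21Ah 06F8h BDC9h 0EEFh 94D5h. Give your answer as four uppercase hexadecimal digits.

AFB3

One's-complement addition (fold any carry out of bit 15 back into bit 0):
  0x25AB + 0xC21A = 0x0E7C5
  0xE7C5 + 0x06F8 = 0x0EEBD
  0xEEBD + 0xBDC9 = 0x1AC86 → wrap carry → 0xAC87
  0xAC87 + 0x0EEF = 0x0BB76
  0xBB76 + 0x94D5 = 0x1504B → wrap carry → 0x504C
One's-complement sum = 0x504C.
Checksum = ~0x504C & 0xFFFF = 0xAFB3.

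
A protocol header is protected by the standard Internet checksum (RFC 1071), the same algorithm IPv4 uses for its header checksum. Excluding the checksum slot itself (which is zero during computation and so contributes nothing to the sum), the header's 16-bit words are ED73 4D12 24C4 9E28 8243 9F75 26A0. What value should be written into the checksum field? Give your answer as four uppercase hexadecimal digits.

BA33

One's-complement addition (fold any carry out of bit 15 back into bit 0):
  0xED73 + 0x4D12 = 0x13A85 → wrap carry → 0x3A86
  0x3A86 + 0x24C4 = 0x05F4A
  0x5F4A + 0x9E28 = 0x0FD72
  0xFD72 + 0x8243 = 0x17FB5 → wrap carry → 0x7FB6
  0x7FB6 + 0x9F75 = 0x11F2B → wrap carry → 0x1F2C
  0x1F2C + 0x26A0 = 0x045CC
One's-complement sum = 0x45CC.
Checksum = ~0x45CC & 0xFFFF = 0xBA33.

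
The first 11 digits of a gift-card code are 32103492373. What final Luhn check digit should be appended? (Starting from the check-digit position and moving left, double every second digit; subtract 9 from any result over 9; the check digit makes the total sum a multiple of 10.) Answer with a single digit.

0

Partial digits right→left: 3 7 3 2 9 4 3 0 1 2 3
Double every second digit counting from the check-digit position (so the 1st, 3rd, 5th, ... of the partial from the right).
  doubled (with −9 where >9): 6 6 9 6 2 6 → sum 35
  kept as-is: 7 2 4 0 2 → sum 15
Total = 35 + 15 = 50.
Check digit = (10 − (50 mod 10)) mod 10 = 0.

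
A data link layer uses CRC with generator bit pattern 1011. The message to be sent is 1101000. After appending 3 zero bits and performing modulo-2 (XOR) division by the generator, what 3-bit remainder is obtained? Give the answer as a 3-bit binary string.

Append 3 zeros: 1101000000. Divide by 1011 (XOR where the leading bit is 1):
  pos 0: 1101 XOR 1011 = 0110
  pos 1: 1100 XOR 1011 = 0111
  pos 2: 1110 XOR 1011 = 0101
  pos 3: 1010 XOR 1011 = 0001
  pos 6: 1000 XOR 1011 = 0011
Remainder (last 3 bits) = 011. This is the CRC / FCS.

011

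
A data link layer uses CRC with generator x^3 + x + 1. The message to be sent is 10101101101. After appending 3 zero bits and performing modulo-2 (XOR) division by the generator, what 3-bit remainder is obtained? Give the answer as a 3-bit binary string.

100

Append 3 zeros: 10101101101000. Divide by 1011 (XOR where the leading bit is 1):
  pos 0: 1010 XOR 1011 = 0001
  pos 3: 1110 XOR 1011 = 0101
  pos 4: 1011 XOR 1011 = 0000
  pos 8: 1010 XOR 1011 = 0001
Remainder (last 3 bits) = 100. This is the CRC / FCS.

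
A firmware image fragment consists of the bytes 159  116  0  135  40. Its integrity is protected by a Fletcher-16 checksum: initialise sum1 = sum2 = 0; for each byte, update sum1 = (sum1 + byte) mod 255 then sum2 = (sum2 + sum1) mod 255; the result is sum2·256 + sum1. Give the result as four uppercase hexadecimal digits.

Running sums (mod 255):
  after byte 0 (159): sum1=159, sum2=159
  after byte 1 (116): sum1=20, sum2=179
  after byte 2 (0): sum1=20, sum2=199
  after byte 3 (135): sum1=155, sum2=99
  after byte 4 (40): sum1=195, sum2=39
Checksum = sum2·256 + sum1 = 39·256 + 195 = 10179 = 0x27C3.

27C3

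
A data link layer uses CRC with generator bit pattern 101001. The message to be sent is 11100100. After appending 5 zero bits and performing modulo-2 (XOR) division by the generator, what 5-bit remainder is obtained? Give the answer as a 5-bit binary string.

01111

Append 5 zeros: 1110010000000. Divide by 101001 (XOR where the leading bit is 1):
  pos 0: 111001 XOR 101001 = 010000
  pos 1: 100000 XOR 101001 = 001001
  pos 3: 100100 XOR 101001 = 001101
  pos 5: 110100 XOR 101001 = 011101
  pos 6: 111010 XOR 101001 = 010011
  pos 7: 100110 XOR 101001 = 001111
Remainder (last 5 bits) = 01111. This is the CRC / FCS.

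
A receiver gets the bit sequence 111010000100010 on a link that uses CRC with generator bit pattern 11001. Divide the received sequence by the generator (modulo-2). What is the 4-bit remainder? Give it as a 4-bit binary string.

Modulo-2 division of 111010000100010 by 11001:
  pos 0: 11101 XOR 11001 = 00100
  pos 2: 10000 XOR 11001 = 01001
  pos 3: 10010 XOR 11001 = 01011
  pos 4: 10110 XOR 11001 = 01111
  pos 5: 11111 XOR 11001 = 00110
  pos 7: 11000 XOR 11001 = 00001
Remainder = 1010 (nonzero — an error is detected).

1010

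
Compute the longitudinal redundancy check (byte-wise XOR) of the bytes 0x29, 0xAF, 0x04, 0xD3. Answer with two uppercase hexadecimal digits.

XOR the bytes together:
  start with 0x29
  0x29 ⊕ 0xAF = 0x86
  0x86 ⊕ 0x04 = 0x82
  0x82 ⊕ 0xD3 = 0x51

51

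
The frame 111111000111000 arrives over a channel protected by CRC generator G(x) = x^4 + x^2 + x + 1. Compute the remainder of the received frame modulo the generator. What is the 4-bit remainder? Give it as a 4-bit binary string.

1110

Modulo-2 division of 111111000111000 by 10111:
  pos 0: 11111 XOR 10111 = 01000
  pos 1: 10001 XOR 10111 = 00110
  pos 3: 11000 XOR 10111 = 01111
  pos 4: 11110 XOR 10111 = 01001
  pos 5: 10011 XOR 10111 = 00100
  pos 7: 10011 XOR 10111 = 00100
  pos 9: 10000 XOR 10111 = 00111
Remainder = 1110 (nonzero — an error is detected).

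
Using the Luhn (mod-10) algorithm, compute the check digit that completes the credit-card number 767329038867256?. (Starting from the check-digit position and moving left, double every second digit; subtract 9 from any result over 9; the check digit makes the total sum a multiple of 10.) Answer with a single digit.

Partial digits right→left: 6 5 2 7 6 8 8 3 0 9 2 3 7 6 7
Double every second digit counting from the check-digit position (so the 1st, 3rd, 5th, ... of the partial from the right).
  doubled (with −9 where >9): 3 4 3 7 0 4 5 5 → sum 31
  kept as-is: 5 7 8 3 9 3 6 → sum 41
Total = 31 + 41 = 72.
Check digit = (10 − (72 mod 10)) mod 10 = 8.

8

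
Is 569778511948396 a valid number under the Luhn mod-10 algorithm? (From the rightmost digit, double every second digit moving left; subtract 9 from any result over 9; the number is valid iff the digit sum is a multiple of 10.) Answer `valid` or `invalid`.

From the right, keep odd positions and double even positions (subtract 9 from any doubled value over 9):
  doubled (positions 2,4,...): 9 7 9 2 7 5 3 → sum 42
  kept (positions 1,3,...): 6 3 4 1 5 7 9 5 → sum 40
Total = 82.
82 mod 10 = 2, so the number is invalid.

invalid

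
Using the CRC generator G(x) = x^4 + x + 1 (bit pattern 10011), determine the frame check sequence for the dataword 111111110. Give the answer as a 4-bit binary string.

1000

Append 4 zeros: 1111111100000. Divide by 10011 (XOR where the leading bit is 1):
  pos 0: 11111 XOR 10011 = 01100
  pos 1: 11001 XOR 10011 = 01010
  pos 2: 10101 XOR 10011 = 00110
  pos 4: 11010 XOR 10011 = 01001
  pos 5: 10010 XOR 10011 = 00001
Remainder (last 4 bits) = 1000. This is the CRC / FCS.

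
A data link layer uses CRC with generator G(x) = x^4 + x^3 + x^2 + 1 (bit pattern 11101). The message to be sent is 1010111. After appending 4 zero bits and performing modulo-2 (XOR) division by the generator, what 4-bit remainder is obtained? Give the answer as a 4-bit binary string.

Append 4 zeros: 10101110000. Divide by 11101 (XOR where the leading bit is 1):
  pos 0: 10101 XOR 11101 = 01000
  pos 1: 10001 XOR 11101 = 01100
  pos 2: 11001 XOR 11101 = 00100
  pos 4: 10000 XOR 11101 = 01101
  pos 5: 11010 XOR 11101 = 00111
Remainder (last 4 bits) = 1110. This is the CRC / FCS.

1110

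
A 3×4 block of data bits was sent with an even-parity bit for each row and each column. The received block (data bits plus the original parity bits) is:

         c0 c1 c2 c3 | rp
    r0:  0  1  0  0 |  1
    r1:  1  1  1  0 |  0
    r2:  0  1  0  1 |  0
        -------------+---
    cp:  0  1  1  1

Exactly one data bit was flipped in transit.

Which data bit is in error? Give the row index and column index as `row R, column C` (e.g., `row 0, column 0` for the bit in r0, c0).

Recompute each row's even parity and compare to rp:
  r0: data parity 1, sent rp 1 → ok
  r1: data parity 1, sent rp 0 → mismatch
  r2: data parity 0, sent rp 0 → ok
Recompute each column's even parity and compare to cp:
  c0: data parity 1, sent cp 0 → mismatch
  c1: data parity 1, sent cp 1 → ok
  c2: data parity 1, sent cp 1 → ok
  c3: data parity 1, sent cp 1 → ok
Exactly one row (r1) and one column (c0) fail → the flipped bit is at their intersection.

row 1, column 0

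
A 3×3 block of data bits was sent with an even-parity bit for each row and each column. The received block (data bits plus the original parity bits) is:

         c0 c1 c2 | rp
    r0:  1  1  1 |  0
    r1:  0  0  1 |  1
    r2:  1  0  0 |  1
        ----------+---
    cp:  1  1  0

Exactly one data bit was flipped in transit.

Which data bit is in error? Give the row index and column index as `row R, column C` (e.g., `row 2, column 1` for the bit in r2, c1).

row 0, column 0

Recompute each row's even parity and compare to rp:
  r0: data parity 1, sent rp 0 → mismatch
  r1: data parity 1, sent rp 1 → ok
  r2: data parity 1, sent rp 1 → ok
Recompute each column's even parity and compare to cp:
  c0: data parity 0, sent cp 1 → mismatch
  c1: data parity 1, sent cp 1 → ok
  c2: data parity 0, sent cp 0 → ok
Exactly one row (r0) and one column (c0) fail → the flipped bit is at their intersection.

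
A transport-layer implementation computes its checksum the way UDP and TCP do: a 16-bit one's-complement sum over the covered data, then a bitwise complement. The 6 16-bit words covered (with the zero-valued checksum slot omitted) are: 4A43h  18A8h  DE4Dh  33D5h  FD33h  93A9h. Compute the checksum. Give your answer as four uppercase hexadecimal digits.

One's-complement addition (fold any carry out of bit 15 back into bit 0):
  0x4A43 + 0x18A8 = 0x062EB
  0x62EB + 0xDE4D = 0x14138 → wrap carry → 0x4139
  0x4139 + 0x33D5 = 0x0750E
  0x750E + 0xFD33 = 0x17241 → wrap carry → 0x7242
  0x7242 + 0x93A9 = 0x105EB → wrap carry → 0x05EC
One's-complement sum = 0x05EC.
Checksum = ~0x05EC & 0xFFFF = 0xFA13.

FA13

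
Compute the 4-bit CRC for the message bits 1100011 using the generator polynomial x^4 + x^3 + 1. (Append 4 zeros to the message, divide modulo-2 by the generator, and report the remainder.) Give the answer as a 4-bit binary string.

1101

Append 4 zeros: 11000110000. Divide by 11001 (XOR where the leading bit is 1):
  pos 0: 11000 XOR 11001 = 00001
  pos 4: 11100 XOR 11001 = 00101
  pos 6: 10100 XOR 11001 = 01101
Remainder (last 4 bits) = 1101. This is the CRC / FCS.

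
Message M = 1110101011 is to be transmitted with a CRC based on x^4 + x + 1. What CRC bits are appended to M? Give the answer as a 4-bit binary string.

1000

Append 4 zeros: 11101010110000. Divide by 10011 (XOR where the leading bit is 1):
  pos 0: 11101 XOR 10011 = 01110
  pos 1: 11100 XOR 10011 = 01111
  pos 2: 11111 XOR 10011 = 01100
  pos 3: 11000 XOR 10011 = 01011
  pos 4: 10111 XOR 10011 = 00100
  pos 6: 10010 XOR 10011 = 00001
Remainder (last 4 bits) = 1000. This is the CRC / FCS.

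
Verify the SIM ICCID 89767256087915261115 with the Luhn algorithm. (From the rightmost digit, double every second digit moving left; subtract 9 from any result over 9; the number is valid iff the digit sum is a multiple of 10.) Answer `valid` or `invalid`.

From the right, keep odd positions and double even positions (subtract 9 from any doubled value over 9):
  doubled (positions 2,4,...): 2 2 4 2 5 0 1 5 5 7 → sum 33
  kept (positions 1,3,...): 5 1 6 5 9 8 6 2 6 9 → sum 57
Total = 90.
90 mod 10 = 0, so the number is valid.

valid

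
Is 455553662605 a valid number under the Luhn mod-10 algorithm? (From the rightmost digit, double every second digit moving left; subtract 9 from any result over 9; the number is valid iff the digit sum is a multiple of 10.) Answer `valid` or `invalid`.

invalid

From the right, keep odd positions and double even positions (subtract 9 from any doubled value over 9):
  doubled (positions 2,4,...): 0 4 3 1 1 8 → sum 17
  kept (positions 1,3,...): 5 6 6 3 5 5 → sum 30
Total = 47.
47 mod 10 = 7, so the number is invalid.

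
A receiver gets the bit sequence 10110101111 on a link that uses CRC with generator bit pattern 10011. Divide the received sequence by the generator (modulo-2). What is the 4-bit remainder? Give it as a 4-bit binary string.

Modulo-2 division of 10110101111 by 10011:
  pos 0: 10110 XOR 10011 = 00101
  pos 2: 10110 XOR 10011 = 00101
  pos 4: 10111 XOR 10011 = 00100
  pos 6: 10011 XOR 10011 = 00000
Remainder = 0000 (zero — the frame passes the CRC check).

0000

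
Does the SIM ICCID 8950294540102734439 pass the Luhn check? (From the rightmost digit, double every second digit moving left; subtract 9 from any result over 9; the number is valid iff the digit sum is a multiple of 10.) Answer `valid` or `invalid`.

valid

From the right, keep odd positions and double even positions (subtract 9 from any doubled value over 9):
  doubled (positions 2,4,...): 6 8 5 0 0 1 9 0 9 → sum 38
  kept (positions 1,3,...): 9 4 3 2 1 4 4 2 5 8 → sum 42
Total = 80.
80 mod 10 = 0, so the number is valid.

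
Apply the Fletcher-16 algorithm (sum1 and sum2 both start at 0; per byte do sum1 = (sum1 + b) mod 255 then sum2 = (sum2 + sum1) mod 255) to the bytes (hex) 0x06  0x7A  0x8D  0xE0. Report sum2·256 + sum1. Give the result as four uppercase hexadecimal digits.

Running sums (mod 255):
  after byte 0 (0x06): sum1=6, sum2=6
  after byte 1 (0x7A): sum1=128, sum2=134
  after byte 2 (0x8D): sum1=14, sum2=148
  after byte 3 (0xE0): sum1=238, sum2=131
Checksum = sum2·256 + sum1 = 131·256 + 238 = 33774 = 0x83EE.

83EE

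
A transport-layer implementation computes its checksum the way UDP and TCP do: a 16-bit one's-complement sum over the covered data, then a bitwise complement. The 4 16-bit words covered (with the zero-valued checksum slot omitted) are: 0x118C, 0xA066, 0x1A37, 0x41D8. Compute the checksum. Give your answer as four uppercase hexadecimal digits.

One's-complement addition (fold any carry out of bit 15 back into bit 0):
  0x118C + 0xA066 = 0x0B1F2
  0xB1F2 + 0x1A37 = 0x0CC29
  0xCC29 + 0x41D8 = 0x10E01 → wrap carry → 0x0E02
One's-complement sum = 0x0E02.
Checksum = ~0x0E02 & 0xFFFF = 0xF1FD.

F1FD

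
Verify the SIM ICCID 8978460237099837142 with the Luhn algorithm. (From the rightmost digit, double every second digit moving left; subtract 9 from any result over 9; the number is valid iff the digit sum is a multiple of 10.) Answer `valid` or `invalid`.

invalid

From the right, keep odd positions and double even positions (subtract 9 from any doubled value over 9):
  doubled (positions 2,4,...): 8 5 7 9 5 4 3 7 9 → sum 57
  kept (positions 1,3,...): 2 1 3 9 0 3 0 4 7 8 → sum 37
Total = 94.
94 mod 10 = 4, so the number is invalid.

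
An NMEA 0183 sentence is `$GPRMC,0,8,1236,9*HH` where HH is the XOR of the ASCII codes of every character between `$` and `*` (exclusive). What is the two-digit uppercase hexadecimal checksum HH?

XOR the ASCII codes of the payload characters:
  'G' = 0x47 → acc = 0x47
  'P' = 0x50 → acc = 0x17
  'R' = 0x52 → acc = 0x45
  'M' = 0x4D → acc = 0x08
  'C' = 0x43 → acc = 0x4B
  ',' = 0x2C → acc = 0x67
  '0' = 0x30 → acc = 0x57
  ',' = 0x2C → acc = 0x7B
  '8' = 0x38 → acc = 0x43
  ',' = 0x2C → acc = 0x6F
  '1' = 0x31 → acc = 0x5E
  '2' = 0x32 → acc = 0x6C
  '3' = 0x33 → acc = 0x5F
  '6' = 0x36 → acc = 0x69
  ',' = 0x2C → acc = 0x45
  '9' = 0x39 → acc = 0x7C
Checksum = 0x7C.

7C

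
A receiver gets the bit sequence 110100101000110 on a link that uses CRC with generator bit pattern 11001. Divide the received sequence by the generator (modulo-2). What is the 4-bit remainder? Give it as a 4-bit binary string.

0000

Modulo-2 division of 110100101000110 by 11001:
  pos 0: 11010 XOR 11001 = 00011
  pos 3: 11010 XOR 11001 = 00011
  pos 6: 11100 XOR 11001 = 00101
  pos 8: 10101 XOR 11001 = 01100
  pos 9: 11001 XOR 11001 = 00000
Remainder = 0000 (zero — the frame passes the CRC check).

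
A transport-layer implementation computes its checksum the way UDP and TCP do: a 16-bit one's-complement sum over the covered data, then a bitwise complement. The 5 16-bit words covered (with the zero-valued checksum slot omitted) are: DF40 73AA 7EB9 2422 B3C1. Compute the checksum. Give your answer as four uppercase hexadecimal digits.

5677

One's-complement addition (fold any carry out of bit 15 back into bit 0):
  0xDF40 + 0x73AA = 0x152EA → wrap carry → 0x52EB
  0x52EB + 0x7EB9 = 0x0D1A4
  0xD1A4 + 0x2422 = 0x0F5C6
  0xF5C6 + 0xB3C1 = 0x1A987 → wrap carry → 0xA988
One's-complement sum = 0xA988.
Checksum = ~0xA988 & 0xFFFF = 0x5677.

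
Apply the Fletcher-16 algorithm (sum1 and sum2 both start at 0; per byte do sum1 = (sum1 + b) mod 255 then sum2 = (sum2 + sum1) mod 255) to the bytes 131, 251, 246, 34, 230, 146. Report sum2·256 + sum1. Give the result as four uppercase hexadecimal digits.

Running sums (mod 255):
  after byte 0 (131): sum1=131, sum2=131
  after byte 1 (251): sum1=127, sum2=3
  after byte 2 (246): sum1=118, sum2=121
  after byte 3 (34): sum1=152, sum2=18
  after byte 4 (230): sum1=127, sum2=145
  after byte 5 (146): sum1=18, sum2=163
Checksum = sum2·256 + sum1 = 163·256 + 18 = 41746 = 0xA312.

A312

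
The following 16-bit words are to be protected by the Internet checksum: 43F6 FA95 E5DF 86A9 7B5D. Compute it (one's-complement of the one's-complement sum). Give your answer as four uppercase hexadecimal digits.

One's-complement addition (fold any carry out of bit 15 back into bit 0):
  0x43F6 + 0xFA95 = 0x13E8B → wrap carry → 0x3E8C
  0x3E8C + 0xE5DF = 0x1246B → wrap carry → 0x246C
  0x246C + 0x86A9 = 0x0AB15
  0xAB15 + 0x7B5D = 0x12672 → wrap carry → 0x2673
One's-complement sum = 0x2673.
Checksum = ~0x2673 & 0xFFFF = 0xD98C.

D98C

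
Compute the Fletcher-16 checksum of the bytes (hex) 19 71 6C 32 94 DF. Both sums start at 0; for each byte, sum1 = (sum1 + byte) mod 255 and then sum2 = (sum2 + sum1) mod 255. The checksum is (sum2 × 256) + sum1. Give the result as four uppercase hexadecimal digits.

1F9D

Running sums (mod 255):
  after byte 0 (19): sum1=25, sum2=25
  after byte 1 (71): sum1=138, sum2=163
  after byte 2 (6C): sum1=246, sum2=154
  after byte 3 (32): sum1=41, sum2=195
  after byte 4 (94): sum1=189, sum2=129
  after byte 5 (DF): sum1=157, sum2=31
Checksum = sum2·256 + sum1 = 31·256 + 157 = 8093 = 0x1F9D.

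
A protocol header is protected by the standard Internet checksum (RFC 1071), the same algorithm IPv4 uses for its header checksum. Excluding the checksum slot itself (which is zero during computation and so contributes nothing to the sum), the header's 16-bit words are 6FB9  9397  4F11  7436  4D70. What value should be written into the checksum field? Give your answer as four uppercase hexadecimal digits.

EBF6

One's-complement addition (fold any carry out of bit 15 back into bit 0):
  0x6FB9 + 0x9397 = 0x10350 → wrap carry → 0x0351
  0x0351 + 0x4F11 = 0x05262
  0x5262 + 0x7436 = 0x0C698
  0xC698 + 0x4D70 = 0x11408 → wrap carry → 0x1409
One's-complement sum = 0x1409.
Checksum = ~0x1409 & 0xFFFF = 0xEBF6.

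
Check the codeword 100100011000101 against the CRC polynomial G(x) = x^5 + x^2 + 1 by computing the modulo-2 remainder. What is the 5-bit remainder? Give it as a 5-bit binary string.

00001

Modulo-2 division of 100100011000101 by 100101:
  pos 0: 100100 XOR 100101 = 000001
  pos 5: 101100 XOR 100101 = 001001
  pos 7: 100101 XOR 100101 = 000000
Remainder = 00001 (nonzero — an error is detected).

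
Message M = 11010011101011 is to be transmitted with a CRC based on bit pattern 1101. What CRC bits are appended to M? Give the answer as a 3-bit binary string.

111

Append 3 zeros: 11010011101011000. Divide by 1101 (XOR where the leading bit is 1):
  pos 0: 1101 XOR 1101 = 0000
  pos 6: 1110 XOR 1101 = 0011
  pos 8: 1110 XOR 1101 = 0011
  pos 10: 1111 XOR 1101 = 0010
  pos 12: 1000 XOR 1101 = 0101
  pos 13: 1010 XOR 1101 = 0111
Remainder (last 3 bits) = 111. This is the CRC / FCS.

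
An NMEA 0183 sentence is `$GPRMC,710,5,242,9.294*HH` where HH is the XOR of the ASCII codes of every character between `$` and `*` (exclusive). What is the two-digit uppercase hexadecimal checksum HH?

XOR the ASCII codes of the payload characters:
  'G' = 0x47 → acc = 0x47
  'P' = 0x50 → acc = 0x17
  'R' = 0x52 → acc = 0x45
  'M' = 0x4D → acc = 0x08
  'C' = 0x43 → acc = 0x4B
  ',' = 0x2C → acc = 0x67
  '7' = 0x37 → acc = 0x50
  '1' = 0x31 → acc = 0x61
  '0' = 0x30 → acc = 0x51
  ',' = 0x2C → acc = 0x7D
  '5' = 0x35 → acc = 0x48
  ',' = 0x2C → acc = 0x64
  '2' = 0x32 → acc = 0x56
  '4' = 0x34 → acc = 0x62
  '2' = 0x32 → acc = 0x50
  ',' = 0x2C → acc = 0x7C
  '9' = 0x39 → acc = 0x45
  '.' = 0x2E → acc = 0x6B
  '2' = 0x32 → acc = 0x59
  '9' = 0x39 → acc = 0x60
  '4' = 0x34 → acc = 0x54
Checksum = 0x54.

54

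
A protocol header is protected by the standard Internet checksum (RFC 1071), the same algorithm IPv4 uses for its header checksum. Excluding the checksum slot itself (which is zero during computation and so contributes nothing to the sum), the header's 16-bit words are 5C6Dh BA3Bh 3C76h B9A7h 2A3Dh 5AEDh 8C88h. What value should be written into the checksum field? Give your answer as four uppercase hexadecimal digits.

One's-complement addition (fold any carry out of bit 15 back into bit 0):
  0x5C6D + 0xBA3B = 0x116A8 → wrap carry → 0x16A9
  0x16A9 + 0x3C76 = 0x0531F
  0x531F + 0xB9A7 = 0x10CC6 → wrap carry → 0x0CC7
  0x0CC7 + 0x2A3D = 0x03704
  0x3704 + 0x5AED = 0x091F1
  0x91F1 + 0x8C88 = 0x11E79 → wrap carry → 0x1E7A
One's-complement sum = 0x1E7A.
Checksum = ~0x1E7A & 0xFFFF = 0xE185.

E185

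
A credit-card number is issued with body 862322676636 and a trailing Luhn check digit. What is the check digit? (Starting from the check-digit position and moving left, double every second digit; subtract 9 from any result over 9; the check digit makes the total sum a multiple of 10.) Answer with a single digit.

9

Partial digits right→left: 6 3 6 6 7 6 2 2 3 2 6 8
Double every second digit counting from the check-digit position (so the 1st, 3rd, 5th, ... of the partial from the right).
  doubled (with −9 where >9): 3 3 5 4 6 3 → sum 24
  kept as-is: 3 6 6 2 2 8 → sum 27
Total = 24 + 27 = 51.
Check digit = (10 − (51 mod 10)) mod 10 = 9.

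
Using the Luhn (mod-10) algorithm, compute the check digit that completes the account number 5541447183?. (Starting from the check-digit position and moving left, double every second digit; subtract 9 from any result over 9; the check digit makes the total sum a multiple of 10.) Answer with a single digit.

3

Partial digits right→left: 3 8 1 7 4 4 1 4 5 5
Double every second digit counting from the check-digit position (so the 1st, 3rd, 5th, ... of the partial from the right).
  doubled (with −9 where >9): 6 2 8 2 1 → sum 19
  kept as-is: 8 7 4 4 5 → sum 28
Total = 19 + 28 = 47.
Check digit = (10 − (47 mod 10)) mod 10 = 3.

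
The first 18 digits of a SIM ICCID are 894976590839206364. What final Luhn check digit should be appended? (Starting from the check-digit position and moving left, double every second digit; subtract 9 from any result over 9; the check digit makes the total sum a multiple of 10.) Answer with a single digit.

Partial digits right→left: 4 6 3 6 0 2 9 3 8 0 9 5 6 7 9 4 9 8
Double every second digit counting from the check-digit position (so the 1st, 3rd, 5th, ... of the partial from the right).
  doubled (with −9 where >9): 8 6 0 9 7 9 3 9 9 → sum 60
  kept as-is: 6 6 2 3 0 5 7 4 8 → sum 41
Total = 60 + 41 = 101.
Check digit = (10 − (101 mod 10)) mod 10 = 9.

9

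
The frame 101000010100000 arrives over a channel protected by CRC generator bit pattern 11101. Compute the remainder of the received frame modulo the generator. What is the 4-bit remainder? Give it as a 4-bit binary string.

0000

Modulo-2 division of 101000010100000 by 11101:
  pos 0: 10100 XOR 11101 = 01001
  pos 1: 10010 XOR 11101 = 01111
  pos 2: 11110 XOR 11101 = 00011
  pos 5: 11101 XOR 11101 = 00000
Remainder = 0000 (zero — the frame passes the CRC check).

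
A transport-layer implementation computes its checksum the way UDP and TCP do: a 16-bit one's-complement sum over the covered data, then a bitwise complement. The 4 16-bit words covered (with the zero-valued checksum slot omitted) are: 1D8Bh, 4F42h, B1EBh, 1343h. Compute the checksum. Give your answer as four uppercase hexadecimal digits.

One's-complement addition (fold any carry out of bit 15 back into bit 0):
  0x1D8B + 0x4F42 = 0x06CCD
  0x6CCD + 0xB1EB = 0x11EB8 → wrap carry → 0x1EB9
  0x1EB9 + 0x1343 = 0x031FC
One's-complement sum = 0x31FC.
Checksum = ~0x31FC & 0xFFFF = 0xCE03.

CE03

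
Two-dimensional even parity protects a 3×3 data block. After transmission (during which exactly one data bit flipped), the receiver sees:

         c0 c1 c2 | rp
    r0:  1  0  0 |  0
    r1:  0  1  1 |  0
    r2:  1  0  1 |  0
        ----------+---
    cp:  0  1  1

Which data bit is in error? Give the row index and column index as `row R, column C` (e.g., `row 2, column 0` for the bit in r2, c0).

Recompute each row's even parity and compare to rp:
  r0: data parity 1, sent rp 0 → mismatch
  r1: data parity 0, sent rp 0 → ok
  r2: data parity 0, sent rp 0 → ok
Recompute each column's even parity and compare to cp:
  c0: data parity 0, sent cp 0 → ok
  c1: data parity 1, sent cp 1 → ok
  c2: data parity 0, sent cp 1 → mismatch
Exactly one row (r0) and one column (c2) fail → the flipped bit is at their intersection.

row 0, column 2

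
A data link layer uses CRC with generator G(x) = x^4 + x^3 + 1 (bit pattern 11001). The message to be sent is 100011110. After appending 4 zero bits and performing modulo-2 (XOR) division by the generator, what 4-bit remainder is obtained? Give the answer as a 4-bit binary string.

1110

Append 4 zeros: 1000111100000. Divide by 11001 (XOR where the leading bit is 1):
  pos 0: 10001 XOR 11001 = 01000
  pos 1: 10001 XOR 11001 = 01000
  pos 2: 10001 XOR 11001 = 01000
  pos 3: 10001 XOR 11001 = 01000
  pos 4: 10000 XOR 11001 = 01001
  pos 5: 10010 XOR 11001 = 01011
  pos 6: 10110 XOR 11001 = 01111
  pos 7: 11110 XOR 11001 = 00111
Remainder (last 4 bits) = 1110. This is the CRC / FCS.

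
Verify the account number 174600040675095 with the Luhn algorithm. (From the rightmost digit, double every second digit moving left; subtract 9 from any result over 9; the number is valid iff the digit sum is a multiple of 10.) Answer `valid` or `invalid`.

From the right, keep odd positions and double even positions (subtract 9 from any doubled value over 9):
  doubled (positions 2,4,...): 9 1 3 8 0 3 5 → sum 29
  kept (positions 1,3,...): 5 0 7 0 0 0 4 1 → sum 17
Total = 46.
46 mod 10 = 6, so the number is invalid.

invalid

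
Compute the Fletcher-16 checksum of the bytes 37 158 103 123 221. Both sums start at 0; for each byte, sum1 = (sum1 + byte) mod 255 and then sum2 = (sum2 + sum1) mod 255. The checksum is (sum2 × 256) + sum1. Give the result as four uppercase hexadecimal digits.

Running sums (mod 255):
  after byte 0 (37): sum1=37, sum2=37
  after byte 1 (158): sum1=195, sum2=232
  after byte 2 (103): sum1=43, sum2=20
  after byte 3 (123): sum1=166, sum2=186
  after byte 4 (221): sum1=132, sum2=63
Checksum = sum2·256 + sum1 = 63·256 + 132 = 16260 = 0x3F84.

3F84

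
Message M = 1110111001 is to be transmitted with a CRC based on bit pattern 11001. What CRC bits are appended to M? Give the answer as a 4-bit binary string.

1101

Append 4 zeros: 11101110010000. Divide by 11001 (XOR where the leading bit is 1):
  pos 0: 11101 XOR 11001 = 00100
  pos 2: 10011 XOR 11001 = 01010
  pos 3: 10100 XOR 11001 = 01101
  pos 4: 11010 XOR 11001 = 00011
  pos 7: 11100 XOR 11001 = 00101
  pos 9: 10100 XOR 11001 = 01101
Remainder (last 4 bits) = 1101. This is the CRC / FCS.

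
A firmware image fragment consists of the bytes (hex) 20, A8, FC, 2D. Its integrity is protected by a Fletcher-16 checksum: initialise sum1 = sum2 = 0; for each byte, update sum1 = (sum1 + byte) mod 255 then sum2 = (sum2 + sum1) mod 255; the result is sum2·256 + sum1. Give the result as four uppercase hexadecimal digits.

Running sums (mod 255):
  after byte 0 (20): sum1=32, sum2=32
  after byte 1 (A8): sum1=200, sum2=232
  after byte 2 (FC): sum1=197, sum2=174
  after byte 3 (2D): sum1=242, sum2=161
Checksum = sum2·256 + sum1 = 161·256 + 242 = 41458 = 0xA1F2.

A1F2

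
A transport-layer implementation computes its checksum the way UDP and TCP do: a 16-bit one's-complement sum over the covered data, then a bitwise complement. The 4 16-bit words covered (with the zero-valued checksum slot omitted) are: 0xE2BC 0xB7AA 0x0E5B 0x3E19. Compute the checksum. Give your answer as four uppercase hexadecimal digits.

1924

One's-complement addition (fold any carry out of bit 15 back into bit 0):
  0xE2BC + 0xB7AA = 0x19A66 → wrap carry → 0x9A67
  0x9A67 + 0x0E5B = 0x0A8C2
  0xA8C2 + 0x3E19 = 0x0E6DB
One's-complement sum = 0xE6DB.
Checksum = ~0xE6DB & 0xFFFF = 0x1924.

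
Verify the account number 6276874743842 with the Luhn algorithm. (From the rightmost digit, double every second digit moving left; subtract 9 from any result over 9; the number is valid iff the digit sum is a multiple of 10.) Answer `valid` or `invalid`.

From the right, keep odd positions and double even positions (subtract 9 from any doubled value over 9):
  doubled (positions 2,4,...): 8 6 5 5 3 4 → sum 31
  kept (positions 1,3,...): 2 8 4 4 8 7 6 → sum 39
Total = 70.
70 mod 10 = 0, so the number is valid.

valid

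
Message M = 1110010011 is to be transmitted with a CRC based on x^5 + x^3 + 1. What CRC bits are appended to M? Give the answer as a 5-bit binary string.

01110

Append 5 zeros: 111001001100000. Divide by 101001 (XOR where the leading bit is 1):
  pos 0: 111001 XOR 101001 = 010000
  pos 1: 100000 XOR 101001 = 001001
  pos 3: 100101 XOR 101001 = 001100
  pos 5: 110010 XOR 101001 = 011011
  pos 6: 110110 XOR 101001 = 011111
  pos 7: 111110 XOR 101001 = 010111
  pos 8: 101110 XOR 101001 = 000111
Remainder (last 5 bits) = 01110. This is the CRC / FCS.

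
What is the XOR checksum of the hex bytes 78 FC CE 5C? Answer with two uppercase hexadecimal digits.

16

XOR the bytes together:
  start with 0x78
  0x78 ⊕ 0xFC = 0x84
  0x84 ⊕ 0xCE = 0x4A
  0x4A ⊕ 0x5C = 0x16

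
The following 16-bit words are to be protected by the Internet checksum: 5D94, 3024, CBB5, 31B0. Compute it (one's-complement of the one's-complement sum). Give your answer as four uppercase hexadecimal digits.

One's-complement addition (fold any carry out of bit 15 back into bit 0):
  0x5D94 + 0x3024 = 0x08DB8
  0x8DB8 + 0xCBB5 = 0x1596D → wrap carry → 0x596E
  0x596E + 0x31B0 = 0x08B1E
One's-complement sum = 0x8B1E.
Checksum = ~0x8B1E & 0xFFFF = 0x74E1.

74E1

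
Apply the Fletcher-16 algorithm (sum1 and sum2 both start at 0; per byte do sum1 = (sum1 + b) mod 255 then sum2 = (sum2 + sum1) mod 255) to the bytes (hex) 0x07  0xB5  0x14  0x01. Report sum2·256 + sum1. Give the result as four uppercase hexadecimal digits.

66D1

Running sums (mod 255):
  after byte 0 (0x07): sum1=7, sum2=7
  after byte 1 (0xB5): sum1=188, sum2=195
  after byte 2 (0x14): sum1=208, sum2=148
  after byte 3 (0x01): sum1=209, sum2=102
Checksum = sum2·256 + sum1 = 102·256 + 209 = 26321 = 0x66D1.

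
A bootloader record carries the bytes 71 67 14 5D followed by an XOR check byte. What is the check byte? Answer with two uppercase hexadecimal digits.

XOR the bytes together:
  start with 0x71
  0x71 ⊕ 0x67 = 0x16
  0x16 ⊕ 0x14 = 0x02
  0x02 ⊕ 0x5D = 0x5F

5F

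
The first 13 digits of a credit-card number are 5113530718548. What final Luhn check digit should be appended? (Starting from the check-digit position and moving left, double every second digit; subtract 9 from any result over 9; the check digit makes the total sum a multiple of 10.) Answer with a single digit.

Partial digits right→left: 8 4 5 8 1 7 0 3 5 3 1 1 5
Double every second digit counting from the check-digit position (so the 1st, 3rd, 5th, ... of the partial from the right).
  doubled (with −9 where >9): 7 1 2 0 1 2 1 → sum 14
  kept as-is: 4 8 7 3 3 1 → sum 26
Total = 14 + 26 = 40.
Check digit = (10 − (40 mod 10)) mod 10 = 0.

0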